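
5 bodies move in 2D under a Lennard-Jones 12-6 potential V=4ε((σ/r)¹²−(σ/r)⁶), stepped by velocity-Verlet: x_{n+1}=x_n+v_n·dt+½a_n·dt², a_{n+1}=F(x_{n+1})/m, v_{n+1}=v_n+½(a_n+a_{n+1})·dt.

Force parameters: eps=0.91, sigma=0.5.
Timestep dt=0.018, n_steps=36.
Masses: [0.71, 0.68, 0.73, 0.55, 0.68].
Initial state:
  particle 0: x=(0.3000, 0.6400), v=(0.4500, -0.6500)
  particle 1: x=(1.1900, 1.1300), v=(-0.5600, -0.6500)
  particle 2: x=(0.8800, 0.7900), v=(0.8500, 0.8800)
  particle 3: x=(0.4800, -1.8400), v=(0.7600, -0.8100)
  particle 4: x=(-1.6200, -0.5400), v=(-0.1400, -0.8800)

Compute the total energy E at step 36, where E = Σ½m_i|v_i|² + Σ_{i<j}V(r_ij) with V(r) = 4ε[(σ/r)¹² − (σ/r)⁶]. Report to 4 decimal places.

step 0: x0=(0.3000, 0.6400) x1=(1.1900, 1.1300) x2=(0.8800, 0.7900) x3=(0.4800, -1.8400) x4=(-1.6200, -0.5400)
step 1: x0=(0.3090, 0.6286) x1=(1.2086, 1.1498) x2=(0.8676, 0.7762) x3=(0.4937, -1.8546) x4=(-1.6225, -0.5558)
step 2: x0=(0.3193, 0.6175) x1=(1.2384, 1.1819) x2=(0.8437, 0.7507) x3=(0.5074, -1.8692) x4=(-1.6250, -0.5717)
step 3: x0=(0.3269, 0.6057) x1=(1.2670, 1.2127) x2=(0.8235, 0.7269) x3=(0.5210, -1.8837) x4=(-1.6276, -0.5875)
step 4: x0=(0.3221, 0.5910) x1=(1.2943, 1.2422) x2=(0.8165, 0.7074) x3=(0.5347, -1.8983) x4=(-1.6301, -0.6034)
step 5: x0=(0.3031, 0.5729) x1=(1.3207, 1.2707) x2=(0.8242, 0.6920) x3=(0.5484, -1.9129) x4=(-1.6326, -0.6192)
step 6: x0=(0.2799, 0.5539) x1=(1.3465, 1.2984) x2=(0.8365, 0.6782) x3=(0.5621, -1.9275) x4=(-1.6351, -0.6350)
step 7: x0=(0.2575, 0.5351) x1=(1.3718, 1.3256) x2=(0.8484, 0.6647) x3=(0.5758, -1.9420) x4=(-1.6376, -0.6509)
step 8: x0=(0.2370, 0.5167) x1=(1.3968, 1.3524) x2=(0.8589, 0.6512) x3=(0.5894, -1.9566) x4=(-1.6401, -0.6667)
step 9: x0=(0.2184, 0.4987) x1=(1.4216, 1.3790) x2=(0.8677, 0.6375) x3=(0.6031, -1.9712) x4=(-1.6426, -0.6826)
step 10: x0=(0.2015, 0.4811) x1=(1.4462, 1.4053) x2=(0.8750, 0.6237) x3=(0.6168, -1.9858) x4=(-1.6452, -0.6984)
step 11: x0=(0.1861, 0.4638) x1=(1.4707, 1.4314) x2=(0.8810, 0.6097) x3=(0.6305, -2.0003) x4=(-1.6477, -0.7142)
step 12: x0=(0.1719, 0.4468) x1=(1.4951, 1.4575) x2=(0.8858, 0.5956) x3=(0.6441, -2.0149) x4=(-1.6502, -0.7301)
step 13: x0=(0.1588, 0.4300) x1=(1.5195, 1.4834) x2=(0.8896, 0.5813) x3=(0.6578, -2.0295) x4=(-1.6527, -0.7459)
step 14: x0=(0.1468, 0.4134) x1=(1.5438, 1.5093) x2=(0.8925, 0.5669) x3=(0.6715, -2.0440) x4=(-1.6552, -0.7617)
step 15: x0=(0.1355, 0.3969) x1=(1.5680, 1.5351) x2=(0.8946, 0.5524) x3=(0.6852, -2.0586) x4=(-1.6577, -0.7776)
step 16: x0=(0.1251, 0.3807) x1=(1.5923, 1.5608) x2=(0.8960, 0.5378) x3=(0.6988, -2.0732) x4=(-1.6602, -0.7934)
step 17: x0=(0.1154, 0.3646) x1=(1.6165, 1.5866) x2=(0.8967, 0.5230) x3=(0.7125, -2.0878) x4=(-1.6627, -0.8092)
step 18: x0=(0.1063, 0.3486) x1=(1.6406, 1.6123) x2=(0.8967, 0.5081) x3=(0.7262, -2.1023) x4=(-1.6652, -0.8251)
step 19: x0=(0.0978, 0.3327) x1=(1.6648, 1.6380) x2=(0.8962, 0.4932) x3=(0.7399, -2.1169) x4=(-1.6677, -0.8409)
step 20: x0=(0.0899, 0.3170) x1=(1.6890, 1.6637) x2=(0.8952, 0.4781) x3=(0.7535, -2.1315) x4=(-1.6702, -0.8567)
step 21: x0=(0.0826, 0.3013) x1=(1.7131, 1.6894) x2=(0.8936, 0.4630) x3=(0.7672, -2.1460) x4=(-1.6727, -0.8726)
step 22: x0=(0.0758, 0.2858) x1=(1.7373, 1.7150) x2=(0.8915, 0.4477) x3=(0.7809, -2.1606) x4=(-1.6752, -0.8884)
step 23: x0=(0.0695, 0.2704) x1=(1.7614, 1.7407) x2=(0.8889, 0.4324) x3=(0.7946, -2.1751) x4=(-1.6777, -0.9042)
step 24: x0=(0.0636, 0.2550) x1=(1.7856, 1.7663) x2=(0.8859, 0.4169) x3=(0.8082, -2.1897) x4=(-1.6802, -0.9201)
step 25: x0=(0.0583, 0.2398) x1=(1.8097, 1.7920) x2=(0.8824, 0.4014) x3=(0.8219, -2.2043) x4=(-1.6827, -0.9359)
step 26: x0=(0.0534, 0.2247) x1=(1.8338, 1.8176) x2=(0.8784, 0.3858) x3=(0.8356, -2.2188) x4=(-1.6852, -0.9517)
step 27: x0=(0.0490, 0.2096) x1=(1.8579, 1.8432) x2=(0.8740, 0.3701) x3=(0.8493, -2.2334) x4=(-1.6877, -0.9676)
step 28: x0=(0.0450, 0.1946) x1=(1.8821, 1.8689) x2=(0.8692, 0.3543) x3=(0.8629, -2.2480) x4=(-1.6902, -0.9834)
step 29: x0=(0.0416, 0.1798) x1=(1.9062, 1.8945) x2=(0.8638, 0.3385) x3=(0.8766, -2.2625) x4=(-1.6927, -0.9992)
step 30: x0=(0.0386, 0.1650) x1=(1.9303, 1.9201) x2=(0.8580, 0.3225) x3=(0.8903, -2.2771) x4=(-1.6952, -1.0151)
step 31: x0=(0.0361, 0.1503) x1=(1.9544, 1.9457) x2=(0.8518, 0.3064) x3=(0.9040, -2.2916) x4=(-1.6977, -1.0309)
step 32: x0=(0.0341, 0.1357) x1=(1.9786, 1.9714) x2=(0.8450, 0.2903) x3=(0.9176, -2.3062) x4=(-1.7002, -1.0467)
step 33: x0=(0.0326, 0.1212) x1=(2.0027, 1.9970) x2=(0.8377, 0.2741) x3=(0.9313, -2.3208) x4=(-1.7027, -1.0625)
step 34: x0=(0.0317, 0.1068) x1=(2.0268, 2.0226) x2=(0.8299, 0.2577) x3=(0.9450, -2.3353) x4=(-1.7052, -1.0784)
step 35: x0=(0.0314, 0.0925) x1=(2.0509, 2.0482) x2=(0.8215, 0.2413) x3=(0.9587, -2.3499) x4=(-1.7077, -1.0942)
step 36: x0=(0.0317, 0.0784) x1=(2.0751, 2.0739) x2=(0.8125, 0.2247) x3=(0.9723, -2.3644) x4=(-1.7102, -1.1100)
step 0 velocities: v0=(0.4500, -0.6500) v1=(-0.5600, -0.6500) v2=(0.8500, 0.8800) v3=(0.7600, -0.8100) v4=(-0.1400, -0.8800)
step 0: KE=1.6277, PE=3.0109, E=4.6387
step 36 velocities: v0=(0.0351, -0.7833) v1=(1.3400, 1.4235) v2=(-0.5177, -0.9235) v3=(0.7596, -0.8087) v4=(-0.1382, -0.8792)
step 36: KE=2.5346, PE=-0.2140, E=2.3206

2.3206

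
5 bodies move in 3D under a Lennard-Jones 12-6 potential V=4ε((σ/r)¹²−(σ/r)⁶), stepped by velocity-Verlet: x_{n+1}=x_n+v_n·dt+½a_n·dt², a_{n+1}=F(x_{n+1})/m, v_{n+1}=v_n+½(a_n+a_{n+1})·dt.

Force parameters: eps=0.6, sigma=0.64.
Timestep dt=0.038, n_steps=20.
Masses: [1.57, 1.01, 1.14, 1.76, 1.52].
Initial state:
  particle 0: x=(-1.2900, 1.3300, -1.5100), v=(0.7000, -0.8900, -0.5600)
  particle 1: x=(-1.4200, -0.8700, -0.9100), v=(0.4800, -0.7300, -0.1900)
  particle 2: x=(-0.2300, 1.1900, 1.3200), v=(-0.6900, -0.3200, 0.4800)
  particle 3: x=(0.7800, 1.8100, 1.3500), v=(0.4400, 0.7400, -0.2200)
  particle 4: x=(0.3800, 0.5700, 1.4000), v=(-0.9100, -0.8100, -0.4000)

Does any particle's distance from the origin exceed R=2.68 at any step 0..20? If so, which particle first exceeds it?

yes, particle 3

step 0: x0=(-1.2900, 1.3300, -1.5100) x1=(-1.4200, -0.8700, -0.9100) x2=(-0.2300, 1.1900, 1.3200) x3=(0.7800, 1.8100, 1.3500) x4=(0.3800, 0.5700, 1.4000)
step 1: x0=(-1.2634, 1.2962, -1.5313) x1=(-1.4018, -0.8977, -0.9172) x2=(-0.2553, 1.1771, 1.3383) x3=(0.7966, 1.8380, 1.3416) x4=(0.3449, 0.5399, 1.3847)
step 2: x0=(-1.2368, 1.2624, -1.5526) x1=(-1.3835, -0.9255, -0.9244) x2=(-0.2788, 1.1628, 1.3568) x3=(0.8130, 1.8658, 1.3333) x4=(0.3086, 0.5111, 1.3694)
step 3: x0=(-1.2102, 1.2285, -1.5738) x1=(-1.3653, -0.9532, -0.9317) x2=(-0.3008, 1.1470, 1.3753) x3=(0.8293, 1.8935, 1.3249) x4=(0.2713, 0.4835, 1.3540)
step 4: x0=(-1.1836, 1.1947, -1.5951) x1=(-1.3470, -0.9809, -0.9389) x2=(-0.3212, 1.1296, 1.3937) x3=(0.8455, 1.9211, 1.3166) x4=(0.2329, 0.4573, 1.3386)
step 5: x0=(-1.1570, 1.1609, -1.6164) x1=(-1.3288, -1.0086, -0.9461) x2=(-0.3400, 1.1105, 1.4120) x3=(0.8617, 1.9487, 1.3082) x4=(0.1935, 0.4323, 1.3233)
step 6: x0=(-1.1304, 1.1270, -1.6377) x1=(-1.3105, -1.0364, -0.9533) x2=(-0.3574, 1.0897, 1.4301) x3=(0.8778, 1.9762, 1.2999) x4=(0.1530, 0.4088, 1.3083)
step 7: x0=(-1.1038, 1.0932, -1.6589) x1=(-1.2923, -1.0641, -0.9606) x2=(-0.3733, 1.0670, 1.4477) x3=(0.8938, 2.0036, 1.2915) x4=(0.1115, 0.3867, 1.2934)
step 8: x0=(-1.0772, 1.0594, -1.6802) x1=(-1.2741, -1.0918, -0.9678) x2=(-0.3878, 1.0424, 1.4650) x3=(0.9098, 2.0310, 1.2832) x4=(0.0689, 0.3661, 1.2790)
step 9: x0=(-1.0506, 1.0255, -1.7015) x1=(-1.2558, -1.1195, -0.9750) x2=(-0.4008, 1.0156, 1.4816) x3=(0.9258, 2.0584, 1.2749) x4=(0.0253, 0.3471, 1.2649)
step 10: x0=(-1.0240, 0.9917, -1.7227) x1=(-1.2376, -1.1472, -0.9822) x2=(-0.4123, 0.9867, 1.4976) x3=(0.9417, 2.0858, 1.2665) x4=(-0.0194, 0.3297, 1.2514)
step 11: x0=(-0.9974, 0.9578, -1.7440) x1=(-1.2193, -1.1749, -0.9895) x2=(-0.4225, 0.9554, 1.5126) x3=(0.9577, 2.1132, 1.2582) x4=(-0.0652, 0.3141, 1.2385)
step 12: x0=(-0.9708, 0.9240, -1.7653) x1=(-1.2011, -1.2025, -0.9967) x2=(-0.4313, 0.9219, 1.5267) x3=(0.9736, 2.1405, 1.2499) x4=(-0.1119, 0.3003, 1.2264)
step 13: x0=(-0.9442, 0.8901, -1.7865) x1=(-1.1828, -1.2302, -1.0039) x2=(-0.4391, 0.8864, 1.5398) x3=(0.9896, 2.1678, 1.2416) x4=(-0.1593, 0.2879, 1.2150)
step 14: x0=(-0.9176, 0.8563, -1.8078) x1=(-1.1646, -1.2579, -1.0111) x2=(-0.4464, 0.8496, 1.5522) x3=(1.0055, 2.1952, 1.2332) x4=(-0.2072, 0.2765, 1.2041)
step 15: x0=(-0.8910, 0.8224, -1.8290) x1=(-1.1463, -1.2856, -1.0184) x2=(-0.4539, 0.8135, 1.5650) x3=(1.0214, 2.2225, 1.2249) x4=(-0.2549, 0.2646, 1.1929)
step 16: x0=(-0.8644, 0.7885, -1.8503) x1=(-1.1281, -1.3132, -1.0256) x2=(-0.4625, 0.7807, 1.5800) x3=(1.0373, 2.2498, 1.2166) x4=(-0.3018, 0.2503, 1.1801)
step 17: x0=(-0.8378, 0.7547, -1.8716) x1=(-1.1098, -1.3409, -1.0328) x2=(-0.4726, 0.7527, 1.5987) x3=(1.0532, 2.2771, 1.2083) x4=(-0.3475, 0.2323, 1.1645)
step 18: x0=(-0.8112, 0.7208, -1.8928) x1=(-1.0916, -1.3686, -1.0401) x2=(-0.4836, 0.7283, 1.6204) x3=(1.0691, 2.3044, 1.1999) x4=(-0.3925, 0.2116, 1.1467)
step 19: x0=(-0.7846, 0.6869, -1.9141) x1=(-1.0733, -1.3962, -1.0473) x2=(-0.4948, 0.7050, 1.6431) x3=(1.0850, 2.3317, 1.1916) x4=(-0.4375, 0.1901, 1.1281)
step 20: x0=(-0.7580, 0.6531, -1.9353) x1=(-1.0551, -1.4239, -1.0545) x2=(-0.5059, 0.6809, 1.6650) x3=(1.1009, 2.3590, 1.1833) x4=(-0.4825, 0.1692, 1.1101)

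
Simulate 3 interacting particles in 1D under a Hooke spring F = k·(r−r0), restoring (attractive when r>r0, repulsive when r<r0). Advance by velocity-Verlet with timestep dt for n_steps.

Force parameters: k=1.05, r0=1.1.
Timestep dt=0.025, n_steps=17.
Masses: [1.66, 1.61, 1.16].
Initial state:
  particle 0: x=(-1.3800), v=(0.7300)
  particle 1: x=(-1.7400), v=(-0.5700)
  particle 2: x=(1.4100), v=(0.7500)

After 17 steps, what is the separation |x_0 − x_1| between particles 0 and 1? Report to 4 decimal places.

step 0: x0=(-1.3800) x1=(-1.7400) x2=(1.4100)
step 1: x0=(-1.3613) x1=(-1.7540) x2=(1.4277)
step 2: x0=(-1.3416) x1=(-1.7674) x2=(1.4433)
step 3: x0=(-1.3210) x1=(-1.7802) x2=(1.4567)
step 4: x0=(-1.2995) x1=(-1.7925) x2=(1.4679)
step 5: x0=(-1.2770) x1=(-1.8041) x2=(1.4770)
step 6: x0=(-1.2537) x1=(-1.8150) x2=(1.4839)
step 7: x0=(-1.2296) x1=(-1.8253) x2=(1.4887)
step 8: x0=(-1.2046) x1=(-1.8348) x2=(1.4913)
step 9: x0=(-1.1787) x1=(-1.8437) x2=(1.4917)
step 10: x0=(-1.1521) x1=(-1.8518) x2=(1.4899)
step 11: x0=(-1.1247) x1=(-1.8592) x2=(1.4861)
step 12: x0=(-1.0966) x1=(-1.8658) x2=(1.4801)
step 13: x0=(-1.0678) x1=(-1.8716) x2=(1.4720)
step 14: x0=(-1.0382) x1=(-1.8766) x2=(1.4618)
step 15: x0=(-1.0081) x1=(-1.8808) x2=(1.4495)
step 16: x0=(-0.9772) x1=(-1.8842) x2=(1.4352)
step 17: x0=(-0.9458) x1=(-1.8868) x2=(1.4190)

0.9410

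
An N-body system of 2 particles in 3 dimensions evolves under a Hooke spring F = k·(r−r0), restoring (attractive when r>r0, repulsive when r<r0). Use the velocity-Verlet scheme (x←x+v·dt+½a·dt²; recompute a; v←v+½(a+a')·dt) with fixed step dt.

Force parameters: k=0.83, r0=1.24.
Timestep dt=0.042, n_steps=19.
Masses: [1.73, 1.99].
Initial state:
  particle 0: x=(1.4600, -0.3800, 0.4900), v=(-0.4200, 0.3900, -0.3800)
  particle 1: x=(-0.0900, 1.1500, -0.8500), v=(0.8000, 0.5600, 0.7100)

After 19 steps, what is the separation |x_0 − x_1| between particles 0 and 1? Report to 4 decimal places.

step 0: x0=(1.4600, -0.3800, 0.4900) x1=(-0.0900, 1.1500, -0.8500)
step 1: x0=(1.4420, -0.3633, 0.4737) x1=(-0.0561, 1.1732, -0.8199)
step 2: x0=(1.4234, -0.3459, 0.4569) x1=(-0.0217, 1.1959, -0.7894)
step 3: x0=(1.4042, -0.3279, 0.4396) x1=(0.0133, 1.2180, -0.7584)
step 4: x0=(1.3844, -0.3093, 0.4218) x1=(0.0488, 1.2395, -0.7269)
step 5: x0=(1.3641, -0.2900, 0.4035) x1=(0.0847, 1.2605, -0.6951)
step 6: x0=(1.3432, -0.2701, 0.3848) x1=(0.1211, 1.2810, -0.6629)
step 7: x0=(1.3220, -0.2497, 0.3657) x1=(0.1579, 1.3010, -0.6303)
step 8: x0=(1.3003, -0.2286, 0.3463) x1=(0.1950, 1.3205, -0.5975)
step 9: x0=(1.2782, -0.2071, 0.3265) x1=(0.2325, 1.3395, -0.5643)
step 10: x0=(1.2557, -0.1850, 0.3064) x1=(0.2702, 1.3581, -0.5309)
step 11: x0=(1.2329, -0.1624, 0.2860) x1=(0.3083, 1.3762, -0.4973)
step 12: x0=(1.2099, -0.1393, 0.2654) x1=(0.3466, 1.3939, -0.4634)
step 13: x0=(1.1866, -0.1158, 0.2446) x1=(0.3852, 1.4112, -0.4294)
step 14: x0=(1.1630, -0.0919, 0.2236) x1=(0.4239, 1.4282, -0.3951)
step 15: x0=(1.1393, -0.0675, 0.2024) x1=(0.4628, 1.4447, -0.3608)
step 16: x0=(1.1154, -0.0428, 0.1811) x1=(0.5018, 1.4610, -0.3263)
step 17: x0=(1.0914, -0.0177, 0.1596) x1=(0.5410, 1.4770, -0.2917)
step 18: x0=(1.0672, 0.0076, 0.1381) x1=(0.5802, 1.4927, -0.2571)
step 19: x0=(1.0430, 0.0333, 0.1165) x1=(0.6196, 1.5081, -0.2223)

1.5713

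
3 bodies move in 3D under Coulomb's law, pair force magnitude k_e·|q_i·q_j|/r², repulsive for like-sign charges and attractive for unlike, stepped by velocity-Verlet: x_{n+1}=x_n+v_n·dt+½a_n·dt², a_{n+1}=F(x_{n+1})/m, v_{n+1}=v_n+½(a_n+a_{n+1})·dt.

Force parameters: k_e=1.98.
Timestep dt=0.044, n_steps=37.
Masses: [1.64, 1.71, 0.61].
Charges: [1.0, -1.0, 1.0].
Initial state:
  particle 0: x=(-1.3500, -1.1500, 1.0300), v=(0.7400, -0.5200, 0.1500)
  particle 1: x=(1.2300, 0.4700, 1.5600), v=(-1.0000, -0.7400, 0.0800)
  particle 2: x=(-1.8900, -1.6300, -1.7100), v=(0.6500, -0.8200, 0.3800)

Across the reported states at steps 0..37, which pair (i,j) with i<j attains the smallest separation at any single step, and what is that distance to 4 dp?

step 0: x0=(-1.3500, -1.1500, 1.0300) x1=(1.2300, 0.4700, 1.5600) x2=(-1.8900, -1.6300, -1.7100)
step 1: x0=(-1.3173, -1.1728, 1.0368) x1=(1.1859, 0.4374, 1.5635) x2=(-1.8614, -1.6661, -1.6936)
step 2: x0=(-1.2844, -1.1954, 1.0439) x1=(1.1415, 0.4045, 1.5668) x2=(-1.8328, -1.7022, -1.6777)
step 3: x0=(-1.2511, -1.2178, 1.0513) x1=(1.0968, 0.3716, 1.5701) x2=(-1.8042, -1.7384, -1.6625)
step 4: x0=(-1.2176, -1.2400, 1.0590) x1=(1.0519, 0.3384, 1.5732) x2=(-1.7755, -1.7745, -1.6478)
step 5: x0=(-1.1838, -1.2620, 1.0671) x1=(1.0067, 0.3050, 1.5763) x2=(-1.7469, -1.8107, -1.6337)
step 6: x0=(-1.1496, -1.2837, 1.0755) x1=(0.9612, 0.2714, 1.5792) x2=(-1.7183, -1.8470, -1.6202)
step 7: x0=(-1.1152, -1.3052, 1.0843) x1=(0.9153, 0.2376, 1.5819) x2=(-1.6896, -1.8832, -1.6073)
step 8: x0=(-1.0804, -1.3264, 1.0935) x1=(0.8692, 0.2035, 1.5846) x2=(-1.6610, -1.9195, -1.5949)
step 9: x0=(-1.0453, -1.3474, 1.1029) x1=(0.8227, 0.1692, 1.5871) x2=(-1.6323, -1.9559, -1.5830)
step 10: x0=(-1.0098, -1.3680, 1.1128) x1=(0.7759, 0.1345, 1.5894) x2=(-1.6037, -1.9922, -1.5717)
step 11: x0=(-0.9740, -1.3883, 1.1230) x1=(0.7287, 0.0996, 1.5916) x2=(-1.5750, -2.0286, -1.5609)
step 12: x0=(-0.9377, -1.4083, 1.1335) x1=(0.6812, 0.0644, 1.5936) x2=(-1.5464, -2.0650, -1.5507)
step 13: x0=(-0.9011, -1.4279, 1.1445) x1=(0.6333, 0.0288, 1.5955) x2=(-1.5178, -2.1014, -1.5410)
step 14: x0=(-0.8641, -1.4470, 1.1558) x1=(0.5850, -0.0072, 1.5972) x2=(-1.4891, -2.1379, -1.5317)
step 15: x0=(-0.8266, -1.4658, 1.1675) x1=(0.5362, -0.0436, 1.5986) x2=(-1.4605, -2.1743, -1.5230)
step 16: x0=(-0.7886, -1.4840, 1.1796) x1=(0.4871, -0.0804, 1.5999) x2=(-1.4319, -2.2108, -1.5147)
step 17: x0=(-0.7502, -1.5018, 1.1921) x1=(0.4375, -0.1177, 1.6009) x2=(-1.4033, -2.2474, -1.5069)
step 18: x0=(-0.7113, -1.5190, 1.2050) x1=(0.3874, -0.1556, 1.6017) x2=(-1.3747, -2.2839, -1.4996)
step 19: x0=(-0.6719, -1.5355, 1.2184) x1=(0.3368, -0.1941, 1.6023) x2=(-1.3462, -2.3204, -1.4927)
step 20: x0=(-0.6320, -1.5514, 1.2321) x1=(0.2858, -0.2332, 1.6026) x2=(-1.3176, -2.3570, -1.4862)
step 21: x0=(-0.5915, -1.5665, 1.2463) x1=(0.2342, -0.2731, 1.6026) x2=(-1.2891, -2.3935, -1.4801)
step 22: x0=(-0.5505, -1.5807, 1.2610) x1=(0.1821, -0.3137, 1.6023) x2=(-1.2606, -2.4301, -1.4743)
step 23: x0=(-0.5089, -1.5940, 1.2762) x1=(0.1295, -0.3553, 1.6016) x2=(-1.2322, -2.4667, -1.4690)
step 24: x0=(-0.4667, -1.6063, 1.2919) x1=(0.0764, -0.3979, 1.6006) x2=(-1.2038, -2.5032, -1.4640)
step 25: x0=(-0.4239, -1.6173, 1.3081) x1=(0.0227, -0.4417, 1.5992) x2=(-1.1754, -2.5398, -1.4593)
step 26: x0=(-0.3806, -1.6270, 1.3248) x1=(-0.0315, -0.4867, 1.5974) x2=(-1.1471, -2.5763, -1.4550)
step 27: x0=(-0.3368, -1.6351, 1.3422) x1=(-0.0862, -0.5332, 1.5952) x2=(-1.1188, -2.6128, -1.4509)
step 28: x0=(-0.2926, -1.6415, 1.3601) x1=(-0.1413, -0.5815, 1.5924) x2=(-1.0906, -2.6494, -1.4471)
step 29: x0=(-0.2480, -1.6459, 1.3787) x1=(-0.1967, -0.6316, 1.5892) x2=(-1.0624, -2.6858, -1.4436)
step 30: x0=(-0.2033, -1.6482, 1.3979) x1=(-0.2522, -0.6838, 1.5853) x2=(-1.0343, -2.7223, -1.4403)
step 31: x0=(-0.1586, -1.6480, 1.4178) x1=(-0.3076, -0.7384, 1.5810) x2=(-1.0063, -2.7587, -1.4372)
step 32: x0=(-0.1142, -1.6451, 1.4384) x1=(-0.3626, -0.7955, 1.5760) x2=(-0.9783, -2.7951, -1.4342)
step 33: x0=(-0.0707, -1.6393, 1.4597) x1=(-0.4170, -0.8554, 1.5704) x2=(-0.9505, -2.8315, -1.4315)
step 34: x0=(-0.0283, -1.6307, 1.4815) x1=(-0.4701, -0.9181, 1.5644) x2=(-0.9227, -2.8678, -1.4289)
step 35: x0=(0.0125, -1.6192, 1.5038) x1=(-0.5216, -0.9836, 1.5579) x2=(-0.8950, -2.9041, -1.4263)
step 36: x0=(0.0511, -1.6050, 1.5266) x1=(-0.5710, -1.0517, 1.5510) x2=(-0.8675, -2.9403, -1.4239)
step 37: x0=(0.0872, -1.5885, 1.5496) x1=(-0.6180, -1.1220, 1.5439) x2=(-0.8400, -2.9765, -1.4216)

pair (0,1), distance 0.8319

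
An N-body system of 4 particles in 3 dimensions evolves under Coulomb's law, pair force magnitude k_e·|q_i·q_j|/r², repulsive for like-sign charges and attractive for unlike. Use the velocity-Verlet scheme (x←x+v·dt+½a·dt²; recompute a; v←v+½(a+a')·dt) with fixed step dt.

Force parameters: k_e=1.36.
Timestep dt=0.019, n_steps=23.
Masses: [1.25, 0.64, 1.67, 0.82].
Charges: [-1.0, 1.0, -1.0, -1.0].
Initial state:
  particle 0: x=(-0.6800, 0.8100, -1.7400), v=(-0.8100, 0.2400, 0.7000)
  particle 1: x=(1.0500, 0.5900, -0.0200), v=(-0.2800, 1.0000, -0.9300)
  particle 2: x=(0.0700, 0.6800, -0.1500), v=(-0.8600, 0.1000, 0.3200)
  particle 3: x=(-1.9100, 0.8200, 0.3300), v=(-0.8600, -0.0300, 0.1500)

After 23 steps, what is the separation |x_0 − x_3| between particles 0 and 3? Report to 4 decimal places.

2.2976

step 0: x0=(-0.6800, 0.8100, -1.7400) x1=(1.0500, 0.5900, -0.0200) x2=(0.0700, 0.6800, -0.1500) x3=(-1.9100, 0.8200, 0.3300)
step 1: x0=(-0.6954, 0.8146, -1.7268) x1=(1.0442, 0.6090, -0.0378) x2=(0.0539, 0.6819, -0.1439) x3=(-1.9264, 0.8194, 0.3329)
step 2: x0=(-0.7107, 0.8191, -1.7137) x1=(1.0375, 0.6282, -0.0557) x2=(0.0381, 0.6837, -0.1376) x3=(-1.9429, 0.8189, 0.3359)
step 3: x0=(-0.7260, 0.8237, -1.7007) x1=(1.0298, 0.6473, -0.0737) x2=(0.0228, 0.6855, -0.1313) x3=(-1.9596, 0.8183, 0.3391)
step 4: x0=(-0.7413, 0.8283, -1.6878) x1=(1.0212, 0.6666, -0.0919) x2=(0.0078, 0.6873, -0.1249) x3=(-1.9764, 0.8178, 0.3423)
step 5: x0=(-0.7566, 0.8329, -1.6751) x1=(1.0117, 0.6858, -0.1102) x2=(-0.0067, 0.6891, -0.1184) x3=(-1.9933, 0.8172, 0.3457)
step 6: x0=(-0.7718, 0.8374, -1.6625) x1=(1.0012, 0.7051, -0.1286) x2=(-0.0208, 0.6909, -0.1118) x3=(-2.0103, 0.8167, 0.3492)
step 7: x0=(-0.7870, 0.8420, -1.6500) x1=(0.9899, 0.7243, -0.1470) x2=(-0.0346, 0.6926, -0.1052) x3=(-2.0275, 0.8161, 0.3528)
step 8: x0=(-0.8022, 0.8466, -1.6377) x1=(0.9776, 0.7436, -0.1655) x2=(-0.0480, 0.6944, -0.0985) x3=(-2.0448, 0.8156, 0.3565)
step 9: x0=(-0.8173, 0.8513, -1.6255) x1=(0.9644, 0.7628, -0.1840) x2=(-0.0609, 0.6961, -0.0917) x3=(-2.0623, 0.8151, 0.3603)
step 10: x0=(-0.8324, 0.8559, -1.6135) x1=(0.9503, 0.7820, -0.2026) x2=(-0.0735, 0.6979, -0.0849) x3=(-2.0799, 0.8146, 0.3642)
step 11: x0=(-0.8474, 0.8605, -1.6015) x1=(0.9352, 0.8011, -0.2211) x2=(-0.0857, 0.6997, -0.0781) x3=(-2.0976, 0.8141, 0.3682)
step 12: x0=(-0.8624, 0.8652, -1.5897) x1=(0.9193, 0.8202, -0.2396) x2=(-0.0976, 0.7014, -0.0712) x3=(-2.1154, 0.8135, 0.3724)
step 13: x0=(-0.8774, 0.8698, -1.5781) x1=(0.9025, 0.8392, -0.2580) x2=(-0.1090, 0.7032, -0.0643) x3=(-2.1334, 0.8130, 0.3767)
step 14: x0=(-0.8923, 0.8745, -1.5665) x1=(0.8848, 0.8581, -0.2765) x2=(-0.1201, 0.7051, -0.0573) x3=(-2.1515, 0.8125, 0.3810)
step 15: x0=(-0.9072, 0.8792, -1.5551) x1=(0.8662, 0.8768, -0.2948) x2=(-0.1308, 0.7069, -0.0504) x3=(-2.1698, 0.8121, 0.3855)
step 16: x0=(-0.9220, 0.8839, -1.5439) x1=(0.8467, 0.8955, -0.3130) x2=(-0.1411, 0.7088, -0.0434) x3=(-2.1882, 0.8116, 0.3901)
step 17: x0=(-0.9368, 0.8886, -1.5327) x1=(0.8263, 0.9141, -0.3312) x2=(-0.1511, 0.7107, -0.0364) x3=(-2.2067, 0.8111, 0.3948)
step 18: x0=(-0.9515, 0.8934, -1.5217) x1=(0.8051, 0.9325, -0.3492) x2=(-0.1606, 0.7126, -0.0295) x3=(-2.2253, 0.8106, 0.3996)
step 19: x0=(-0.9662, 0.8981, -1.5109) x1=(0.7829, 0.9507, -0.3671) x2=(-0.1699, 0.7146, -0.0225) x3=(-2.2441, 0.8101, 0.4045)
step 20: x0=(-0.9808, 0.9029, -1.5001) x1=(0.7599, 0.9688, -0.3848) x2=(-0.1787, 0.7167, -0.0156) x3=(-2.2630, 0.8097, 0.4096)
step 21: x0=(-0.9954, 0.9077, -1.4895) x1=(0.7360, 0.9867, -0.4023) x2=(-0.1872, 0.7188, -0.0086) x3=(-2.2821, 0.8092, 0.4147)
step 22: x0=(-1.0099, 0.9125, -1.4791) x1=(0.7113, 1.0044, -0.4197) x2=(-0.1954, 0.7209, -0.0017) x3=(-2.3013, 0.8087, 0.4199)
step 23: x0=(-1.0244, 0.9174, -1.4687) x1=(0.6857, 1.0219, -0.4368) x2=(-0.2032, 0.7231, 0.0052) x3=(-2.3206, 0.8083, 0.4252)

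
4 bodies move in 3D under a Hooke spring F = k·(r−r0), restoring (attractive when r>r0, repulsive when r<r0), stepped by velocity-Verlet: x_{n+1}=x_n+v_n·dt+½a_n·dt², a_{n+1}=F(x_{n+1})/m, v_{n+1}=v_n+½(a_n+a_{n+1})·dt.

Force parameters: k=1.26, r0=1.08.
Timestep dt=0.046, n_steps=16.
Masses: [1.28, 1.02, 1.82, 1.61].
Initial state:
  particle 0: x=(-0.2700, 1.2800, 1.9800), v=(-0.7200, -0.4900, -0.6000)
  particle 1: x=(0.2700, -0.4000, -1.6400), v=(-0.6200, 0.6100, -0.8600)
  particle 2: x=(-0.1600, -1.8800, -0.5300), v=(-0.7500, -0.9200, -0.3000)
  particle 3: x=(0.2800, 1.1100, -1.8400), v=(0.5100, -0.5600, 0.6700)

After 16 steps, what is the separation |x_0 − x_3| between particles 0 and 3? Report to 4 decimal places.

step 0: x0=(-0.2700, 1.2800, 1.9800) x1=(0.2700, -0.4000, -1.6400) x2=(-0.1600, -1.8800, -0.5300) x3=(0.2800, 1.1100, -1.8400)
step 1: x0=(-0.3022, 1.2536, 1.9449) x1=(0.2407, -0.3706, -1.6755) x2=(-0.1942, -1.9187, -0.5434) x3=(0.3029, 1.0823, -1.8061)
step 2: x0=(-0.3325, 1.2197, 1.8948) x1=(0.2099, -0.3389, -1.7029) x2=(-0.2278, -1.9500, -0.5562) x3=(0.3245, 1.0509, -1.7663)
step 3: x0=(-0.3609, 1.1784, 1.8302) x1=(0.1777, -0.3054, -1.7221) x2=(-0.2606, -1.9739, -0.5683) x3=(0.3446, 1.0158, -1.7209)
step 4: x0=(-0.3873, 1.1298, 1.7514) x1=(0.1439, -0.2706, -1.7332) x2=(-0.2926, -1.9903, -0.5798) x3=(0.3632, 0.9771, -1.6700)
step 5: x0=(-0.4116, 1.0742, 1.6590) x1=(0.1087, -0.2348, -1.7362) x2=(-0.3238, -1.9992, -0.5908) x3=(0.3802, 0.9351, -1.6140)
step 6: x0=(-0.4340, 1.0118, 1.5535) x1=(0.0720, -0.1986, -1.7314) x2=(-0.3540, -2.0008, -0.6012) x3=(0.3955, 0.8898, -1.5533)
step 7: x0=(-0.4543, 0.9432, 1.4359) x1=(0.0339, -0.1624, -1.7192) x2=(-0.3833, -1.9952, -0.6111) x3=(0.4090, 0.8414, -1.4881)
step 8: x0=(-0.4727, 0.8685, 1.3069) x1=(-0.0056, -0.1266, -1.6999) x2=(-0.4117, -1.9826, -0.6205) x3=(0.4207, 0.7900, -1.4189)
step 9: x0=(-0.4892, 0.7883, 1.1674) x1=(-0.0465, -0.0916, -1.6739) x2=(-0.4390, -1.9631, -0.6296) x3=(0.4307, 0.7358, -1.3459)
step 10: x0=(-0.5039, 0.7030, 1.0185) x1=(-0.0887, -0.0578, -1.6419) x2=(-0.4652, -1.9370, -0.6383) x3=(0.4389, 0.6789, -1.2697)
step 11: x0=(-0.5169, 0.6131, 0.8612) x1=(-0.1323, -0.0254, -1.6044) x2=(-0.4904, -1.9046, -0.6468) x3=(0.4453, 0.6195, -1.1907)
step 12: x0=(-0.5283, 0.5191, 0.6968) x1=(-0.1770, 0.0054, -1.5621) x2=(-0.5146, -1.8663, -0.6550) x3=(0.4501, 0.5577, -1.1093)
step 13: x0=(-0.5384, 0.4216, 0.5263) x1=(-0.2230, 0.0342, -1.5155) x2=(-0.5376, -1.8224, -0.6631) x3=(0.4534, 0.4936, -1.0258)
step 14: x0=(-0.5473, 0.3211, 0.3510) x1=(-0.2699, 0.0611, -1.4655) x2=(-0.5597, -1.7734, -0.6711) x3=(0.4551, 0.4274, -0.9409)
step 15: x0=(-0.5552, 0.2180, 0.1720) x1=(-0.3177, 0.0860, -1.4127) x2=(-0.5806, -1.7197, -0.6790) x3=(0.4555, 0.3591, -0.8549)
step 16: x0=(-0.5625, 0.1130, -0.0094) x1=(-0.3662, 0.1087, -1.3578) x2=(-0.6006, -1.6618, -0.6870) x3=(0.4547, 0.2890, -0.7682)

1.2812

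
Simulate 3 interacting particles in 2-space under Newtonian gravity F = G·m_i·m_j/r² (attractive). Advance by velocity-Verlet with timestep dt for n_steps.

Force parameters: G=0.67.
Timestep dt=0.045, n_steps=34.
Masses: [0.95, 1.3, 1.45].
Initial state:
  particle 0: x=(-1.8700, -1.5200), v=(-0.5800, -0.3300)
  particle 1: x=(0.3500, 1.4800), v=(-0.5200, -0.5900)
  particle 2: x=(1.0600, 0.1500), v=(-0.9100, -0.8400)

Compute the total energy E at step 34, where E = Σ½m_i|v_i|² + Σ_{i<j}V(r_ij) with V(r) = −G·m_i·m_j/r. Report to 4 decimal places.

step 0: x0=(-1.8700, -1.5200) x1=(0.3500, 1.4800) x2=(1.0600, 0.1500)
step 1: x0=(-1.8960, -1.5348) x1=(0.3268, 1.4530) x2=(1.0188, 0.1125)
step 2: x0=(-1.9217, -1.5493) x1=(0.3039, 1.4252) x2=(0.9772, 0.0757)
step 3: x0=(-1.9473, -1.5637) x1=(0.2813, 1.3966) x2=(0.9351, 0.0394)
step 4: x0=(-1.9726, -1.5779) x1=(0.2591, 1.3670) x2=(0.8926, 0.0039)
step 5: x0=(-1.9976, -1.5919) x1=(0.2372, 1.3367) x2=(0.8496, -0.0311)
step 6: x0=(-2.0224, -1.6057) x1=(0.2156, 1.3054) x2=(0.8062, -0.0653)
step 7: x0=(-2.0470, -1.6193) x1=(0.1942, 1.2733) x2=(0.7624, -0.0989)
step 8: x0=(-2.0713, -1.6327) x1=(0.1732, 1.2402) x2=(0.7182, -0.1318)
step 9: x0=(-2.0954, -1.6459) x1=(0.1524, 1.2063) x2=(0.6735, -0.1641)
step 10: x0=(-2.1192, -1.6589) x1=(0.1319, 1.1714) x2=(0.6285, -0.1956)
step 11: x0=(-2.1427, -1.6718) x1=(0.1116, 1.1355) x2=(0.5830, -0.2264)
step 12: x0=(-2.1660, -1.6844) x1=(0.0916, 1.0987) x2=(0.5372, -0.2565)
step 13: x0=(-2.1890, -1.6968) x1=(0.0719, 1.0609) x2=(0.4910, -0.2858)
step 14: x0=(-2.2117, -1.7090) x1=(0.0523, 1.0221) x2=(0.4443, -0.3143)
step 15: x0=(-2.2341, -1.7210) x1=(0.0330, 0.9822) x2=(0.3973, -0.3420)
step 16: x0=(-2.2563, -1.7327) x1=(0.0139, 0.9412) x2=(0.3499, -0.3689)
step 17: x0=(-2.2781, -1.7443) x1=(-0.0050, 0.8991) x2=(0.3022, -0.3949)
step 18: x0=(-2.2997, -1.7557) x1=(-0.0237, 0.8559) x2=(0.2541, -0.4200)
step 19: x0=(-2.3209, -1.7668) x1=(-0.0423, 0.8114) x2=(0.2056, -0.4442)
step 20: x0=(-2.3419, -1.7777) x1=(-0.0607, 0.7657) x2=(0.1567, -0.4674)
step 21: x0=(-2.3625, -1.7884) x1=(-0.0789, 0.7186) x2=(0.1076, -0.4896)
step 22: x0=(-2.3828, -1.7988) x1=(-0.0970, 0.6702) x2=(0.0581, -0.5106)
step 23: x0=(-2.4027, -1.8090) x1=(-0.1150, 0.6203) x2=(0.0083, -0.5306)
step 24: x0=(-2.4223, -1.8190) x1=(-0.1330, 0.5689) x2=(-0.0418, -0.5493)
step 25: x0=(-2.4416, -1.8287) x1=(-0.1509, 0.5158) x2=(-0.0922, -0.5666)
step 26: x0=(-2.4605, -1.8382) x1=(-0.1687, 0.4610) x2=(-0.1428, -0.5826)
step 27: x0=(-2.4790, -1.8474) x1=(-0.1867, 0.4043) x2=(-0.1936, -0.5970)
step 28: x0=(-2.4972, -1.8564) x1=(-0.2047, 0.3455) x2=(-0.2446, -0.6098)
step 29: x0=(-2.5150, -1.8651) x1=(-0.2229, 0.2845) x2=(-0.2957, -0.6207)
step 30: x0=(-2.5323, -1.8735) x1=(-0.2414, 0.2210) x2=(-0.3467, -0.6296)
step 31: x0=(-2.5493, -1.8817) x1=(-0.2603, 0.1548) x2=(-0.3977, -0.6363)
step 32: x0=(-2.5659, -1.8895) x1=(-0.2799, 0.0855) x2=(-0.4483, -0.6403)
step 33: x0=(-2.5820, -1.8971) x1=(-0.3003, 0.0126) x2=(-0.4984, -0.6413)
step 34: x0=(-2.5977, -1.9044) x1=(-0.3221, -0.0644) x2=(-0.5476, -0.6389)
step 0 velocities: v0=(-0.5800, -0.3300) v1=(-0.5200, -0.5900) v2=(-0.9100, -0.8400)
step 0: KE=1.7255, PE=-1.3331, E=0.3924
step 34 velocities: v0=(-0.3437, -0.1583) v1=(-0.5065, -1.7653) v2=(-1.0769, 0.1013)
step 34: KE=3.1087, PE=-2.7121, E=0.3966

0.3966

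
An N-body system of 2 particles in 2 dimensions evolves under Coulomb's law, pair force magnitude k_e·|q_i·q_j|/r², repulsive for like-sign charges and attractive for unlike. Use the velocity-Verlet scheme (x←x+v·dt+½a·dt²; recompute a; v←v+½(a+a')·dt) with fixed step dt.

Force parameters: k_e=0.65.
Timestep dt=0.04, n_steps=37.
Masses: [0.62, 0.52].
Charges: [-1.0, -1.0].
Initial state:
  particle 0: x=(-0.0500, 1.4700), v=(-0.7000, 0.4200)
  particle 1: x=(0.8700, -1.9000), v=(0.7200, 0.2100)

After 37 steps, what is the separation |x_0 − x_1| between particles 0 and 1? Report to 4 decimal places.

step 0: x0=(-0.0500, 1.4700) x1=(0.8700, -1.9000)
step 1: x0=(-0.0780, 1.4869) x1=(0.8988, -1.8917)
step 2: x0=(-0.1061, 1.5039) x1=(0.9277, -1.8835)
step 3: x0=(-0.1342, 1.5210) x1=(0.9566, -1.8755)
step 4: x0=(-0.1623, 1.5382) x1=(0.9856, -1.8676)
step 5: x0=(-0.1905, 1.5556) x1=(1.0146, -1.8599)
step 6: x0=(-0.2187, 1.5731) x1=(1.0436, -1.8523)
step 7: x0=(-0.2470, 1.5907) x1=(1.0727, -1.8449)
step 8: x0=(-0.2753, 1.6084) x1=(1.1019, -1.8376)
step 9: x0=(-0.3036, 1.6263) x1=(1.1311, -1.8305)
step 10: x0=(-0.3320, 1.6442) x1=(1.1604, -1.8234)
step 11: x0=(-0.3605, 1.6623) x1=(1.1897, -1.8165)
step 12: x0=(-0.3890, 1.6805) x1=(1.2191, -1.8098)
step 13: x0=(-0.4175, 1.6987) x1=(1.2486, -1.8031)
step 14: x0=(-0.4461, 1.7171) x1=(1.2781, -1.7966)
step 15: x0=(-0.4747, 1.7356) x1=(1.3076, -1.7902)
step 16: x0=(-0.5034, 1.7541) x1=(1.3372, -1.7839)
step 17: x0=(-0.5321, 1.7728) x1=(1.3669, -1.7777)
step 18: x0=(-0.5609, 1.7915) x1=(1.3966, -1.7716)
step 19: x0=(-0.5897, 1.8104) x1=(1.4264, -1.7656)
step 20: x0=(-0.6186, 1.8293) x1=(1.4563, -1.7598)
step 21: x0=(-0.6476, 1.8483) x1=(1.4862, -1.7540)
step 22: x0=(-0.6765, 1.8674) x1=(1.5162, -1.7483)
step 23: x0=(-0.7056, 1.8866) x1=(1.5462, -1.7428)
step 24: x0=(-0.7346, 1.9058) x1=(1.5763, -1.7373)
step 25: x0=(-0.7638, 1.9251) x1=(1.6064, -1.7319)
step 26: x0=(-0.7929, 1.9445) x1=(1.6366, -1.7266)
step 27: x0=(-0.8221, 1.9640) x1=(1.6668, -1.7214)
step 28: x0=(-0.8514, 1.9835) x1=(1.6972, -1.7162)
step 29: x0=(-0.8807, 2.0032) x1=(1.7275, -1.7112)
step 30: x0=(-0.9101, 2.0228) x1=(1.7579, -1.7062)
step 31: x0=(-0.9395, 2.0426) x1=(1.7884, -1.7013)
step 32: x0=(-0.9689, 2.0624) x1=(1.8189, -1.6965)
step 33: x0=(-0.9984, 2.0822) x1=(1.8495, -1.6918)
step 34: x0=(-1.0280, 2.1022) x1=(1.8802, -1.6871)
step 35: x0=(-1.0576, 2.1221) x1=(1.9109, -1.6825)
step 36: x0=(-1.0872, 2.1422) x1=(1.9416, -1.6779)
step 37: x0=(-1.1169, 2.1623) x1=(1.9724, -1.6735)

4.9251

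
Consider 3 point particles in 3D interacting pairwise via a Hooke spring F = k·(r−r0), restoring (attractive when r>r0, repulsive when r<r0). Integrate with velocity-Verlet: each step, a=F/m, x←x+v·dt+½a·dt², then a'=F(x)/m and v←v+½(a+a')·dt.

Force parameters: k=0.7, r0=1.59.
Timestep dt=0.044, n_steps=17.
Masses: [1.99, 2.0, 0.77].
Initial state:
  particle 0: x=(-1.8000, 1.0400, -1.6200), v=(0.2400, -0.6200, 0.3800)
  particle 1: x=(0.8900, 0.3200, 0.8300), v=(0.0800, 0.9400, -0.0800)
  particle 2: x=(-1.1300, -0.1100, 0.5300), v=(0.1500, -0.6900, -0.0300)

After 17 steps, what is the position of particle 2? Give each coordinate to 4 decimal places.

(-0.9403, -0.4761, 0.3600)

step 0: x0=(-1.8000, 1.0400, -1.6200) x1=(0.8900, 0.3200, 0.8300) x2=(-1.1300, -0.1100, 0.5300)
step 1: x0=(-1.7888, 1.0124, -1.6025) x1=(0.8928, 0.3615, 0.8260) x2=(-1.1232, -0.1399, 0.5280)
step 2: x0=(-1.7765, 0.9843, -1.5836) x1=(0.8943, 0.4031, 0.8210) x2=(-1.1160, -0.1688, 0.5248)
step 3: x0=(-1.7629, 0.9557, -1.5632) x1=(0.8944, 0.4449, 0.8150) x2=(-1.1083, -0.1968, 0.5204)
step 4: x0=(-1.7482, 0.9266, -1.5414) x1=(0.8932, 0.4867, 0.8081) x2=(-1.1001, -0.2237, 0.5148)
step 5: x0=(-1.7323, 0.8971, -1.5183) x1=(0.8906, 0.5286, 0.8002) x2=(-1.0915, -0.2496, 0.5081)
step 6: x0=(-1.7153, 0.8672, -1.4937) x1=(0.8867, 0.5705, 0.7915) x2=(-1.0823, -0.2745, 0.5003)
step 7: x0=(-1.6972, 0.8369, -1.4679) x1=(0.8815, 0.6123, 0.7818) x2=(-1.0725, -0.2983, 0.4914)
step 8: x0=(-1.6780, 0.8062, -1.4409) x1=(0.8751, 0.6541, 0.7713) x2=(-1.0622, -0.3211, 0.4816)
step 9: x0=(-1.6577, 0.7753, -1.4126) x1=(0.8673, 0.6957, 0.7599) x2=(-1.0513, -0.3427, 0.4708)
step 10: x0=(-1.6365, 0.7441, -1.3832) x1=(0.8583, 0.7372, 0.7477) x2=(-1.0398, -0.3633, 0.4592)
step 11: x0=(-1.6142, 0.7127, -1.3527) x1=(0.8480, 0.7784, 0.7347) x2=(-1.0277, -0.3827, 0.4469)
step 12: x0=(-1.5910, 0.6812, -1.3211) x1=(0.8365, 0.8194, 0.7210) x2=(-1.0149, -0.4010, 0.4338)
step 13: x0=(-1.5669, 0.6494, -1.2885) x1=(0.8239, 0.8602, 0.7064) x2=(-1.0014, -0.4183, 0.4200)
step 14: x0=(-1.5418, 0.6176, -1.2550) x1=(0.8101, 0.9006, 0.6912) x2=(-0.9872, -0.4344, 0.4057)
step 15: x0=(-1.5159, 0.5857, -1.2206) x1=(0.7952, 0.9406, 0.6753) x2=(-0.9723, -0.4494, 0.3908)
step 16: x0=(-1.4892, 0.5538, -1.1853) x1=(0.7791, 0.9802, 0.6587) x2=(-0.9566, -0.4633, 0.3756)
step 17: x0=(-1.4617, 0.5219, -1.1493) x1=(0.7620, 1.0195, 0.6414) x2=(-0.9403, -0.4761, 0.3600)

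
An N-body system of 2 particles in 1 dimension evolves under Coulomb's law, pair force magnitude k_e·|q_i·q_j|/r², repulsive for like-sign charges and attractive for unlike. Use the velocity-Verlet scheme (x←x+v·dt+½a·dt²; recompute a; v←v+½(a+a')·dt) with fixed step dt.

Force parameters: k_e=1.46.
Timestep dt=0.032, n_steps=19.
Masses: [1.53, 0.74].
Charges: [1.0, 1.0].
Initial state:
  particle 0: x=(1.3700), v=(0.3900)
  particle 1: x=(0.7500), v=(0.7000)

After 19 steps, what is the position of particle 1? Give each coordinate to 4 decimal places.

step 0: x0=(1.3700) x1=(0.7500)
step 1: x0=(1.3838) x1=(0.7698)
step 2: x0=(1.4001) x1=(0.7842)
step 3: x0=(1.4190) x1=(0.7933)
step 4: x0=(1.4404) x1=(0.7972)
step 5: x0=(1.4642) x1=(0.7962)
step 6: x0=(1.4902) x1=(0.7908)
step 7: x0=(1.5181) x1=(0.7811)
step 8: x0=(1.5479) x1=(0.7678)
step 9: x0=(1.5793) x1=(0.7512)
step 10: x0=(1.6121) x1=(0.7316)
step 11: x0=(1.6461) x1=(0.7094)
step 12: x0=(1.6813) x1=(0.6848)
step 13: x0=(1.7174) x1=(0.6583)
step 14: x0=(1.7545) x1=(0.6300)
step 15: x0=(1.7923) x1=(0.6000)
step 16: x0=(1.8307) x1=(0.5687)
step 17: x0=(1.8698) x1=(0.5360)
step 18: x0=(1.9095) x1=(0.5023)
step 19: x0=(1.9496) x1=(0.4675)

(0.4675)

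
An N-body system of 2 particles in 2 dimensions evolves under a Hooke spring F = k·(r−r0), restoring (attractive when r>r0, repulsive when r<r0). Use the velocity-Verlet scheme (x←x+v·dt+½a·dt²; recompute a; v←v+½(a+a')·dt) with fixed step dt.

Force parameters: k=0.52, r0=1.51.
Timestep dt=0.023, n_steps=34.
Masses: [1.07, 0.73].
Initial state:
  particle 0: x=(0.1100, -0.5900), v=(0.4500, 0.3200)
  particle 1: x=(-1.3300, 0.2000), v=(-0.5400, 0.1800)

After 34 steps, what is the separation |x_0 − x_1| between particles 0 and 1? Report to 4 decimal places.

step 0: x0=(0.1100, -0.5900) x1=(-1.3300, 0.2000)
step 1: x0=(0.1203, -0.5826) x1=(-1.3424, 0.2041)
step 2: x0=(0.1306, -0.5752) x1=(-1.3547, 0.2082)
step 3: x0=(0.1409, -0.5678) x1=(-1.3670, 0.2123)
step 4: x0=(0.1511, -0.5604) x1=(-1.3793, 0.2163)
step 5: x0=(0.1613, -0.5530) x1=(-1.3914, 0.2203)
step 6: x0=(0.1714, -0.5455) x1=(-1.4035, 0.2243)
step 7: x0=(0.1815, -0.5380) x1=(-1.4155, 0.2282)
step 8: x0=(0.1915, -0.5304) x1=(-1.4274, 0.2321)
step 9: x0=(0.2014, -0.5229) x1=(-1.4392, 0.2360)
step 10: x0=(0.2113, -0.5153) x1=(-1.4510, 0.2397)
step 11: x0=(0.2211, -0.5076) x1=(-1.4626, 0.2435)
step 12: x0=(0.2308, -0.5000) x1=(-1.4741, 0.2472)
step 13: x0=(0.2404, -0.4923) x1=(-1.4854, 0.2508)
step 14: x0=(0.2500, -0.4845) x1=(-1.4967, 0.2544)
step 15: x0=(0.2594, -0.4768) x1=(-1.5078, 0.2579)
step 16: x0=(0.2688, -0.4689) x1=(-1.5187, 0.2614)
step 17: x0=(0.2781, -0.4611) x1=(-1.5296, 0.2648)
step 18: x0=(0.2872, -0.4532) x1=(-1.5402, 0.2681)
step 19: x0=(0.2963, -0.4452) x1=(-1.5507, 0.2714)
step 20: x0=(0.3052, -0.4372) x1=(-1.5611, 0.2746)
step 21: x0=(0.3140, -0.4292) x1=(-1.5713, 0.2778)
step 22: x0=(0.3227, -0.4211) x1=(-1.5813, 0.2809)
step 23: x0=(0.3313, -0.4130) x1=(-1.5911, 0.2839)
step 24: x0=(0.3397, -0.4048) x1=(-1.6007, 0.2869)
step 25: x0=(0.3480, -0.3966) x1=(-1.6101, 0.2897)
step 26: x0=(0.3562, -0.3883) x1=(-1.6193, 0.2925)
step 27: x0=(0.3642, -0.3800) x1=(-1.6284, 0.2953)
step 28: x0=(0.3721, -0.3717) x1=(-1.6372, 0.2980)
step 29: x0=(0.3798, -0.3632) x1=(-1.6458, 0.3005)
step 30: x0=(0.3874, -0.3548) x1=(-1.6541, 0.3031)
step 31: x0=(0.3949, -0.3463) x1=(-1.6623, 0.3055)
step 32: x0=(0.4021, -0.3377) x1=(-1.6702, 0.3079)
step 33: x0=(0.4092, -0.3291) x1=(-1.6778, 0.3102)
step 34: x0=(0.4162, -0.3204) x1=(-1.6853, 0.3124)

2.1947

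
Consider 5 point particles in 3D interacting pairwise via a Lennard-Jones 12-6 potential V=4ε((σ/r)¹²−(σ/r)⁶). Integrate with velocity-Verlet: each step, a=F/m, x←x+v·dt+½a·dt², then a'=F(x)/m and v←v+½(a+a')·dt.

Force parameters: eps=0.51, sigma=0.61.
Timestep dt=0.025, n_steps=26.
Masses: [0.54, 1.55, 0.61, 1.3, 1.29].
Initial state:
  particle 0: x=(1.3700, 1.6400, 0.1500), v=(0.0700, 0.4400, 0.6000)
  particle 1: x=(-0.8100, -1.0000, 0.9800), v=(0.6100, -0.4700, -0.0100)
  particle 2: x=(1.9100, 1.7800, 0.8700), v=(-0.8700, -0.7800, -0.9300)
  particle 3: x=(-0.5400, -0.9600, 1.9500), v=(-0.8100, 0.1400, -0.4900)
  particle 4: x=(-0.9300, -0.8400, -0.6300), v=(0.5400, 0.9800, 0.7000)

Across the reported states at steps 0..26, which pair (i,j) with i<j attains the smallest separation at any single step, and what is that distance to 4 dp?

pair (0,2), distance 0.5984

step 0: x0=(1.3700, 1.6400, 0.1500) x1=(-0.8100, -1.0000, 0.9800) x2=(1.9100, 1.7800, 0.8700) x3=(-0.5400, -0.9600, 1.9500) x4=(-0.9300, -0.8400, -0.6300)
step 1: x0=(1.3721, 1.6511, 0.1655) x1=(-0.7947, -1.0117, 0.9799) x2=(1.8879, 1.7604, 0.8463) x3=(-0.5603, -0.9565, 1.9376) x4=(-0.9165, -0.8155, -0.6125)
step 2: x0=(1.3751, 1.6624, 0.1821) x1=(-0.7794, -1.0235, 0.9799) x2=(1.8651, 1.7407, 0.8216) x3=(-0.5806, -0.9530, 1.9250) x4=(-0.9030, -0.7910, -0.5950)
step 3: x0=(1.3794, 1.6739, 0.2004) x1=(-0.7640, -1.0352, 0.9803) x2=(1.8411, 1.7207, 0.7954) x3=(-0.6011, -0.9496, 1.9120) x4=(-0.8895, -0.7665, -0.5775)
step 4: x0=(1.3850, 1.6855, 0.2205) x1=(-0.7485, -1.0469, 0.9809) x2=(1.8159, 1.7007, 0.7677) x3=(-0.6215, -0.9462, 1.8986) x4=(-0.8760, -0.7420, -0.5599)
step 5: x0=(1.3913, 1.6971, 0.2414) x1=(-0.7331, -1.0585, 0.9819) x2=(1.7902, 1.6806, 0.7393) x3=(-0.6421, -0.9428, 1.8849) x4=(-0.8625, -0.7175, -0.5424)
step 6: x0=(1.3919, 1.7090, 0.2553) x1=(-0.7175, -1.0701, 0.9832) x2=(1.7694, 1.6603, 0.7170) x3=(-0.6627, -0.9395, 1.8706) x4=(-0.8490, -0.6930, -0.5248)
step 7: x0=(1.3717, 1.7236, 0.2436) x1=(-0.7020, -1.0816, 0.9850) x2=(1.7671, 1.6377, 0.7173) x3=(-0.6833, -0.9362, 1.8559) x4=(-0.8355, -0.6685, -0.5072)
step 8: x0=(1.3418, 1.7402, 0.2203) x1=(-0.6864, -1.0930, 0.9872) x2=(1.7733, 1.6132, 0.7280) x3=(-0.7039, -0.9331, 1.8406) x4=(-0.8220, -0.6441, -0.4896)
step 9: x0=(1.3115, 1.7570, 0.1966) x1=(-0.6708, -1.1044, 0.9900) x2=(1.7800, 1.5885, 0.7390) x3=(-0.7246, -0.9300, 1.8247) x4=(-0.8085, -0.6196, -0.4720)
step 10: x0=(1.2826, 1.7733, 0.1745) x1=(-0.6553, -1.1156, 0.9932) x2=(1.7854, 1.5643, 0.7486) x3=(-0.7451, -0.9271, 1.8081) x4=(-0.7949, -0.5951, -0.4544)
step 11: x0=(1.2551, 1.7890, 0.1539) x1=(-0.6399, -1.1267, 0.9971) x2=(1.7895, 1.5407, 0.7569) x3=(-0.7656, -0.9244, 1.7909) x4=(-0.7814, -0.5706, -0.4367)
step 12: x0=(1.2286, 1.8042, 0.1346) x1=(-0.6245, -1.1376, 1.0015) x2=(1.7927, 1.5174, 0.7640) x3=(-0.7860, -0.9218, 1.7729) x4=(-0.7679, -0.5462, -0.4191)
step 13: x0=(1.2030, 1.8190, 0.1162) x1=(-0.6093, -1.1484, 1.0066) x2=(1.7952, 1.4946, 0.7703) x3=(-0.8063, -0.9195, 1.7541) x4=(-0.7544, -0.5217, -0.4014)
step 14: x0=(1.1779, 1.8335, 0.0984) x1=(-0.5943, -1.1589, 1.0123) x2=(1.7972, 1.4720, 0.7761) x3=(-0.8263, -0.9174, 1.7346) x4=(-0.7409, -0.4973, -0.3837)
step 15: x0=(1.1534, 1.8477, 0.0811) x1=(-0.5794, -1.1692, 1.0187) x2=(1.7987, 1.4497, 0.7814) x3=(-0.8460, -0.9156, 1.7142) x4=(-0.7274, -0.4728, -0.3661)
step 16: x0=(1.1291, 1.8617, 0.0642) x1=(-0.5649, -1.1792, 1.0258) x2=(1.8000, 1.4275, 0.7864) x3=(-0.8655, -0.9141, 1.6930) x4=(-0.7139, -0.4484, -0.3483)
step 17: x0=(1.1051, 1.8755, 0.0476) x1=(-0.5506, -1.1890, 1.0335) x2=(1.8010, 1.4055, 0.7911) x3=(-0.8845, -0.9129, 1.6710) x4=(-0.7003, -0.4239, -0.3306)
step 18: x0=(1.0813, 1.8892, 0.0312) x1=(-0.5367, -1.1985, 1.0419) x2=(1.8019, 1.3836, 0.7957) x3=(-0.9032, -0.9120, 1.6482) x4=(-0.6868, -0.3995, -0.3129)
step 19: x0=(1.0576, 1.9028, 0.0149) x1=(-0.5232, -1.2076, 1.0509) x2=(1.8026, 1.3618, 0.8001) x3=(-0.9214, -0.9115, 1.6247) x4=(-0.6733, -0.3751, -0.2951)
step 20: x0=(1.0341, 1.9164, -0.0012) x1=(-0.5101, -1.2165, 1.0605) x2=(1.8033, 1.3400, 0.8045) x3=(-0.9391, -0.9114, 1.6004) x4=(-0.6598, -0.3507, -0.2774)
step 21: x0=(1.0106, 1.9298, -0.0173) x1=(-0.4975, -1.2250, 1.0707) x2=(1.8038, 1.3184, 0.8087) x3=(-0.9563, -0.9116, 1.5754) x4=(-0.6462, -0.3263, -0.2596)
step 22: x0=(0.9873, 1.9432, -0.0333) x1=(-0.4853, -1.2332, 1.0815) x2=(1.8043, 1.2967, 0.8129) x3=(-0.9728, -0.9123, 1.5498) x4=(-0.6327, -0.3019, -0.2418)
step 23: x0=(0.9639, 1.9565, -0.0492) x1=(-0.4737, -1.2410, 1.0927) x2=(1.8048, 1.2751, 0.8170) x3=(-0.9888, -0.9133, 1.5236) x4=(-0.6192, -0.2775, -0.2240)
step 24: x0=(0.9406, 1.9699, -0.0651) x1=(-0.4626, -1.2485, 1.1044) x2=(1.8052, 1.2536, 0.8211) x3=(-1.0041, -0.9148, 1.4968) x4=(-0.6057, -0.2531, -0.2062)
step 25: x0=(0.9174, 1.9831, -0.0809) x1=(-0.4521, -1.2556, 1.1164) x2=(1.8055, 1.2321, 0.8251) x3=(-1.0187, -0.9167, 1.4696) x4=(-0.5921, -0.2287, -0.1884)
step 26: x0=(0.8942, 1.9964, -0.0967) x1=(-0.4423, -1.2623, 1.1289) x2=(1.8059, 1.2105, 0.8292) x3=(-1.0326, -0.9191, 1.4418) x4=(-0.5786, -0.2043, -0.1706)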